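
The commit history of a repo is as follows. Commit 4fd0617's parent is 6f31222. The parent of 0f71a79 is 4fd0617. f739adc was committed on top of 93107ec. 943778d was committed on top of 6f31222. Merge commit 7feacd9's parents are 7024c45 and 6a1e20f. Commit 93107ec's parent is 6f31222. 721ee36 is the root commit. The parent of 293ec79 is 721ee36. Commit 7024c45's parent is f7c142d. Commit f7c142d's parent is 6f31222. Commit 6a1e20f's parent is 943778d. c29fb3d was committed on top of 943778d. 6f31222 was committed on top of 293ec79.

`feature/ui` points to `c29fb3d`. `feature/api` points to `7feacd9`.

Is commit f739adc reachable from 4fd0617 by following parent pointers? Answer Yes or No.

No

Ancestors of 4fd0617: {293ec79, 4fd0617, 6f31222, 721ee36}.
f739adc is not in that set, so it is not an ancestor of 4fd0617.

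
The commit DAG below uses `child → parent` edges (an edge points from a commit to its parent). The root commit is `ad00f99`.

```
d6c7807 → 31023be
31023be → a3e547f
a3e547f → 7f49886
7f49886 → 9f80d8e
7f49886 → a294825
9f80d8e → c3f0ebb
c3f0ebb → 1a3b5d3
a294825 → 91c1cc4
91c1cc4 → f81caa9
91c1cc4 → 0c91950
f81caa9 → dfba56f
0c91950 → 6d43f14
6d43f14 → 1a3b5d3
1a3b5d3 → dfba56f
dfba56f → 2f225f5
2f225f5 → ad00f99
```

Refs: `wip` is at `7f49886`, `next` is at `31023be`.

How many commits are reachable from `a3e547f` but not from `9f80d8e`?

7

Reachable from a3e547f: {0c91950, 1a3b5d3, 2f225f5, 6d43f14, 7f49886, 91c1cc4, 9f80d8e, a294825, a3e547f, ad00f99, c3f0ebb, dfba56f, f81caa9}.
Reachable from 9f80d8e: {1a3b5d3, 2f225f5, 9f80d8e, ad00f99, c3f0ebb, dfba56f}.
In a3e547f's history but not 9f80d8e's: {0c91950, 6d43f14, 7f49886, 91c1cc4, a294825, a3e547f, f81caa9} — 7 commits.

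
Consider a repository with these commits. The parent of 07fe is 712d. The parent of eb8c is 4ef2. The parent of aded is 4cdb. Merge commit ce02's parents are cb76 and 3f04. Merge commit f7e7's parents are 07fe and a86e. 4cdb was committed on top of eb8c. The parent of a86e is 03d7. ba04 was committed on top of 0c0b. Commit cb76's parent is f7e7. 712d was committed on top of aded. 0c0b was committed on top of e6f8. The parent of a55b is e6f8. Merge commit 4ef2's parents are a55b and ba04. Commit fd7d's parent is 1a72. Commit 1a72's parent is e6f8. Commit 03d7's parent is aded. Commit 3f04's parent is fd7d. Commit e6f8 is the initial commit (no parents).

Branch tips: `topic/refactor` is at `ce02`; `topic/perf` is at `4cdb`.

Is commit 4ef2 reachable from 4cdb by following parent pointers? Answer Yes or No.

Ancestors of 4cdb (commits reachable by following parents): {0c0b, 4cdb, 4ef2, a55b, ba04, e6f8, eb8c}.
4ef2 is in that set, so it is an ancestor of 4cdb.

Yes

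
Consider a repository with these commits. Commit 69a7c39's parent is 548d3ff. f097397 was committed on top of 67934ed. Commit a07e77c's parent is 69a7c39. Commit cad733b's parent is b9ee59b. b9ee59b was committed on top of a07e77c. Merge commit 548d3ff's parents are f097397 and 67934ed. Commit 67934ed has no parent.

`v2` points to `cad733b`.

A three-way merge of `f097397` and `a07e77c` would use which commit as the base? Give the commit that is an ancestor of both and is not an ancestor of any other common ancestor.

f097397

Ancestors of f097397: {67934ed, f097397}.
Ancestors of a07e77c: {548d3ff, 67934ed, 69a7c39, a07e77c, f097397}.
Common ancestors: {67934ed, f097397}.
Among these, f097397 is not an ancestor of any other common ancestor — it is the merge base.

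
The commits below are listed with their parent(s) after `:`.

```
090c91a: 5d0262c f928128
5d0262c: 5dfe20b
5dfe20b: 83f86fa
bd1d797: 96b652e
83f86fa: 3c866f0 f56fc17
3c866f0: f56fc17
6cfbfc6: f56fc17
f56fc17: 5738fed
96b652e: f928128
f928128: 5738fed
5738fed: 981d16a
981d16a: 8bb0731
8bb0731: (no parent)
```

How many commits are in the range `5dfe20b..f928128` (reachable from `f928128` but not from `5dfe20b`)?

Reachable from f928128: {5738fed, 8bb0731, 981d16a, f928128}.
Reachable from 5dfe20b: {3c866f0, 5738fed, 5dfe20b, 83f86fa, 8bb0731, 981d16a, f56fc17}.
In f928128's history but not 5dfe20b's: {f928128} — 1 commit.

1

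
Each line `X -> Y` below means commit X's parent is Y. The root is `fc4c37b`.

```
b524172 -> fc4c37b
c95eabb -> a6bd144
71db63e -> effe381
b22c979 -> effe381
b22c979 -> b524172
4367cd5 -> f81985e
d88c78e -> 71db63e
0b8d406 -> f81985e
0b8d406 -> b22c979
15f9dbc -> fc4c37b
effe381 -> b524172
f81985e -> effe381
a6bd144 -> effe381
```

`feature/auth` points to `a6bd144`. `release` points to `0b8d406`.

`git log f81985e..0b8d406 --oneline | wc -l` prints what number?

Reachable from 0b8d406: {0b8d406, b22c979, b524172, effe381, f81985e, fc4c37b}.
Reachable from f81985e: {b524172, effe381, f81985e, fc4c37b}.
In 0b8d406's history but not f81985e's: {0b8d406, b22c979} — 2 commits.

2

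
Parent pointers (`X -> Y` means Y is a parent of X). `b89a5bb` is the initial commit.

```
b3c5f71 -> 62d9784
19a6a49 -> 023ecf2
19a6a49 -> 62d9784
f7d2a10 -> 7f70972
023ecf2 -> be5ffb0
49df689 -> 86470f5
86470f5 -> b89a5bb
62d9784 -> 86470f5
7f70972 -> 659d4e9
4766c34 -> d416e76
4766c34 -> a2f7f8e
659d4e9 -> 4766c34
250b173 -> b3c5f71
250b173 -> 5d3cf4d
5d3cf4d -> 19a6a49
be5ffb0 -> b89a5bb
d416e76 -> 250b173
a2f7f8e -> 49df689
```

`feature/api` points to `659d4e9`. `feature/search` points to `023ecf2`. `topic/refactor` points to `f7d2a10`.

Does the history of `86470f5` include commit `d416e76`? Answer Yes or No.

No

Ancestors of 86470f5: {86470f5, b89a5bb}.
d416e76 is not in that set, so it is not an ancestor of 86470f5.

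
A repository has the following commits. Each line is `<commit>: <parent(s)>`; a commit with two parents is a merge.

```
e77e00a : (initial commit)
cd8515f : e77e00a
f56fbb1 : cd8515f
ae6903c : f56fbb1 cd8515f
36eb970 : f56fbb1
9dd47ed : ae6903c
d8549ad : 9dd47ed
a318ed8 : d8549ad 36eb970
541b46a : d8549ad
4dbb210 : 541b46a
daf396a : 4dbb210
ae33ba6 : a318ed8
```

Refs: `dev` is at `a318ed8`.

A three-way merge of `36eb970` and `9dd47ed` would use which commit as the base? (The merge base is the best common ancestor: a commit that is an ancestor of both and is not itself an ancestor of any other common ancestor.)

Ancestors of 36eb970: {36eb970, cd8515f, e77e00a, f56fbb1}.
Ancestors of 9dd47ed: {9dd47ed, ae6903c, cd8515f, e77e00a, f56fbb1}.
Common ancestors: {cd8515f, e77e00a, f56fbb1}.
Among these, f56fbb1 is not an ancestor of any other common ancestor — it is the merge base.

f56fbb1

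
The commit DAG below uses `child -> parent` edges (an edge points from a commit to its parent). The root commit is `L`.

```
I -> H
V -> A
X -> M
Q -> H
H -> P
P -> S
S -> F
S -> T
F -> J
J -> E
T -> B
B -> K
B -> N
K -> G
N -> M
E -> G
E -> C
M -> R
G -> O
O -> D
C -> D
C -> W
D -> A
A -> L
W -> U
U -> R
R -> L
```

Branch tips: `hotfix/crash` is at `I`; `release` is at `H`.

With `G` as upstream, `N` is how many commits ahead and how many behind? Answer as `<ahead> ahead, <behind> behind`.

3 ahead, 4 behind

Reachable from N: {L, M, N, R}.
Reachable from G: {A, D, G, L, O}.
Only in N's history (ahead): {M, N, R} — 3.
Only in G's history (behind): {A, D, G, O} — 4.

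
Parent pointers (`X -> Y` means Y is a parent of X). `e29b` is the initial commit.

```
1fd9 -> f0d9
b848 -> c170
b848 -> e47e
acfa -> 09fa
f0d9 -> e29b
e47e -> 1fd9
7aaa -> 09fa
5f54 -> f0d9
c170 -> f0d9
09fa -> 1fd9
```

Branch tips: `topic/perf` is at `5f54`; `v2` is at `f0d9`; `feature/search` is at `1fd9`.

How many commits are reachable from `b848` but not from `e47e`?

2

Reachable from b848: {1fd9, b848, c170, e29b, e47e, f0d9}.
Reachable from e47e: {1fd9, e29b, e47e, f0d9}.
In b848's history but not e47e's: {b848, c170} — 2 commits.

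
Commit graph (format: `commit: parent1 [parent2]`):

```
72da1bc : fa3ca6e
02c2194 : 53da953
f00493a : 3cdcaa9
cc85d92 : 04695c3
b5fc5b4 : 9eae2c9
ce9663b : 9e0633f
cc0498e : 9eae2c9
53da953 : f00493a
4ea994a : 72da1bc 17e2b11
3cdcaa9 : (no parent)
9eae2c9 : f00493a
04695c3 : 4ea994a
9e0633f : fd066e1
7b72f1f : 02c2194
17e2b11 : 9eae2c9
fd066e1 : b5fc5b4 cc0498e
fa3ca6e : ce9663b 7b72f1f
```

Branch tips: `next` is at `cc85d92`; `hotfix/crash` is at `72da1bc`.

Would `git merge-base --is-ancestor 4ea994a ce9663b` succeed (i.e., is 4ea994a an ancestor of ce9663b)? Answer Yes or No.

No

Ancestors of ce9663b: {3cdcaa9, 9e0633f, 9eae2c9, b5fc5b4, cc0498e, ce9663b, f00493a, fd066e1}.
4ea994a is not in that set, so it is not an ancestor of ce9663b.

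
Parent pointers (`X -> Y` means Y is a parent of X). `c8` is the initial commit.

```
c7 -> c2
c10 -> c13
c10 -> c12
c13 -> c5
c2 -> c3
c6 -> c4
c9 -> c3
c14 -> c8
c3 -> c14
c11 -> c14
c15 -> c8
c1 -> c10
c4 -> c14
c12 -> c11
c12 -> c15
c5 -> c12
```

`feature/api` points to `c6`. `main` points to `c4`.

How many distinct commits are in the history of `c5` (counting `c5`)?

6

Walking parent pointers from c5: reachable set = {c11, c12, c14, c15, c5, c8}.
That is 6 commits.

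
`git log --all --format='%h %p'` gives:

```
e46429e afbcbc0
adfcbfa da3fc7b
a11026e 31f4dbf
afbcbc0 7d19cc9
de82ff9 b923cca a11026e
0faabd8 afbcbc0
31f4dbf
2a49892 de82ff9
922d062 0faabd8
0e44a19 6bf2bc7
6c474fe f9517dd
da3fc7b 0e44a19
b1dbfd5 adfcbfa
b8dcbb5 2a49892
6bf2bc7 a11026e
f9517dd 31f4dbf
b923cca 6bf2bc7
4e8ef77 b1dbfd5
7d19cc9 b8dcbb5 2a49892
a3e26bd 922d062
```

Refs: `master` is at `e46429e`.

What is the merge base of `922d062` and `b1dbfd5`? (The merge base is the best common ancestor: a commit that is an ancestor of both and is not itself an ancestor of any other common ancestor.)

6bf2bc7

Ancestors of 922d062: {0faabd8, 2a49892, 31f4dbf, 6bf2bc7, 7d19cc9, 922d062, a11026e, afbcbc0, b8dcbb5, b923cca, de82ff9}.
Ancestors of b1dbfd5: {0e44a19, 31f4dbf, 6bf2bc7, a11026e, adfcbfa, b1dbfd5, da3fc7b}.
Common ancestors: {31f4dbf, 6bf2bc7, a11026e}.
Among these, 6bf2bc7 is not an ancestor of any other common ancestor — it is the merge base.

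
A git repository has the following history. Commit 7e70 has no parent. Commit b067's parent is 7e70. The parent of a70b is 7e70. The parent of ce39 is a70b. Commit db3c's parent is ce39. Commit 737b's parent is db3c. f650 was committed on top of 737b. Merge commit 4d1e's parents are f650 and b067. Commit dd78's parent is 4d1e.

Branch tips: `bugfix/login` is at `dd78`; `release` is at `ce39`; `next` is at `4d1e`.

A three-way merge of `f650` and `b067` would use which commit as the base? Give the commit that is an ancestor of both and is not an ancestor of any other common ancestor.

7e70

Ancestors of f650: {737b, 7e70, a70b, ce39, db3c, f650}.
Ancestors of b067: {7e70, b067}.
Common ancestors: {7e70}.
The only common ancestor is 7e70, so it is the merge base.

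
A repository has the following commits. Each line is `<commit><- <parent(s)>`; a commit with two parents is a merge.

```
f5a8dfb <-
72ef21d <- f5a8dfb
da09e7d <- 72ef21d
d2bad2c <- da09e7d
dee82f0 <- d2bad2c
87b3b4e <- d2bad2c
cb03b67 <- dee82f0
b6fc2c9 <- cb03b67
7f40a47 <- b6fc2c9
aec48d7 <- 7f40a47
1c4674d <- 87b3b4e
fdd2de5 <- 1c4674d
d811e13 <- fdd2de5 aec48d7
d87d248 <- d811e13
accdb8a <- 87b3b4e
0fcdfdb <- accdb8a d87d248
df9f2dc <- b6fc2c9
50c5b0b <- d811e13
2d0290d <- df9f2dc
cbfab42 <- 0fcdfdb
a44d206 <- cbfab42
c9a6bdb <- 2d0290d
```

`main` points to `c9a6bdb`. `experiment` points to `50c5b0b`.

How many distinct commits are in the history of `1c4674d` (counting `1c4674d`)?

Walking parent pointers from 1c4674d: reachable set = {1c4674d, 72ef21d, 87b3b4e, d2bad2c, da09e7d, f5a8dfb}.
That is 6 commits.

6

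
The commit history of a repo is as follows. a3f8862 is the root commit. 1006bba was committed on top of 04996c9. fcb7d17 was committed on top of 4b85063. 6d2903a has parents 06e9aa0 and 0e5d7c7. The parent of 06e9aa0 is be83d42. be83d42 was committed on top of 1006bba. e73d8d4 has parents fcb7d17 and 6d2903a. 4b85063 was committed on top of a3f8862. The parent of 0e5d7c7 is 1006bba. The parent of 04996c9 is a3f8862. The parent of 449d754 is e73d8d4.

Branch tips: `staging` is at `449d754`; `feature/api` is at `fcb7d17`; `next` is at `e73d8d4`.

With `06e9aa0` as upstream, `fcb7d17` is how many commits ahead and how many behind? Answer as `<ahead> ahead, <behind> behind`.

2 ahead, 4 behind

Reachable from fcb7d17: {4b85063, a3f8862, fcb7d17}.
Reachable from 06e9aa0: {04996c9, 06e9aa0, 1006bba, a3f8862, be83d42}.
Only in fcb7d17's history (ahead): {4b85063, fcb7d17} — 2.
Only in 06e9aa0's history (behind): {04996c9, 06e9aa0, 1006bba, be83d42} — 4.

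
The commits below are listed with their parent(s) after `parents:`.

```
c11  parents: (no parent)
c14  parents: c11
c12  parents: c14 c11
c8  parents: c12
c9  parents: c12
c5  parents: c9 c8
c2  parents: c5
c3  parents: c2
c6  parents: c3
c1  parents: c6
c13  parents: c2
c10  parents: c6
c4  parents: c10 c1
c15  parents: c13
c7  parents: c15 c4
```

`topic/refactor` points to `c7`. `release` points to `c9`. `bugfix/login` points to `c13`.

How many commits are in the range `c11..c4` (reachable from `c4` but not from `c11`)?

Reachable from c4: {c1, c10, c11, c12, c14, c2, c3, c4, c5, c6, c8, c9}.
Reachable from c11: {c11}.
In c4's history but not c11's: {c1, c10, c12, c14, c2, c3, c4, c5, c6, c8, c9} — 11 commits.

11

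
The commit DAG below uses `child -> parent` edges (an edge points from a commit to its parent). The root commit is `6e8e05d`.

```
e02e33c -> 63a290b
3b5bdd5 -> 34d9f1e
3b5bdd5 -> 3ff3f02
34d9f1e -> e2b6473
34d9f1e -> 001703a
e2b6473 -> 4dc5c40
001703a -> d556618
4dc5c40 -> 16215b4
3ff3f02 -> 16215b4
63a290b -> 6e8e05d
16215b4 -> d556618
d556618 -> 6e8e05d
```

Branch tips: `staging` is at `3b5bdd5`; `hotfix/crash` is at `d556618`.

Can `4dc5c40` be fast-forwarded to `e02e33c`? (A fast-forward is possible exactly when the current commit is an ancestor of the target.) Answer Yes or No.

No

A fast-forward from 4dc5c40 to e02e33c is possible iff 4dc5c40 is an ancestor of e02e33c.
Ancestors of e02e33c: {63a290b, 6e8e05d, e02e33c}.
4dc5c40 is not among them, so fast-forward is not possible.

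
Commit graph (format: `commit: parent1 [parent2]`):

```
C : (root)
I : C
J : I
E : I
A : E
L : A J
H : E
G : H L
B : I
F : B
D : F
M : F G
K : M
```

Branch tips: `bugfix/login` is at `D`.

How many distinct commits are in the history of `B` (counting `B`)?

3

Walking parent pointers from B: reachable set = {B, C, I}.
That is 3 commits.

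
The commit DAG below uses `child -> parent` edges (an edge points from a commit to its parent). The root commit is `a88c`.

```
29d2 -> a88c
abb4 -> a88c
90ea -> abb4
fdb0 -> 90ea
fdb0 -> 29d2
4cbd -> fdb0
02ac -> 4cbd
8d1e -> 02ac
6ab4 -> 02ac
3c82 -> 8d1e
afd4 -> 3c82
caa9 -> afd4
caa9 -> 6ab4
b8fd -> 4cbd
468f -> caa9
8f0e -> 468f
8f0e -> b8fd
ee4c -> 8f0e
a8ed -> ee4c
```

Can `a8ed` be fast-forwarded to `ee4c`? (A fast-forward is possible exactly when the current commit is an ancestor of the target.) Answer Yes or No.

No

A fast-forward from a8ed to ee4c is possible iff a8ed is an ancestor of ee4c.
Ancestors of ee4c: {02ac, 29d2, 3c82, 468f, 4cbd, 6ab4, 8d1e, 8f0e, 90ea, a88c, abb4, afd4, b8fd, caa9, ee4c, fdb0}.
a8ed is not among them, so fast-forward is not possible.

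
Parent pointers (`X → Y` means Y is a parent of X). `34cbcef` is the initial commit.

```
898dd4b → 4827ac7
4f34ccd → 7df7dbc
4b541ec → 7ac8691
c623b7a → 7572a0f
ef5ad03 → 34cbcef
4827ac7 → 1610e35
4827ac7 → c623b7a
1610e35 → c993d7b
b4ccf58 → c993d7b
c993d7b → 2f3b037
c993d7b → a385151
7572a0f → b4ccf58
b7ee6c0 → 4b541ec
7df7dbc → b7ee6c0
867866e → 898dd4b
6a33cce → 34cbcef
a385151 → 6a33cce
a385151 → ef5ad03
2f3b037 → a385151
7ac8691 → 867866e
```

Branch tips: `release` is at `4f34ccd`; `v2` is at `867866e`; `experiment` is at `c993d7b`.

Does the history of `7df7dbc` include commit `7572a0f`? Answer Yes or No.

Yes

Ancestors of 7df7dbc (commits reachable by following parents): {1610e35, 2f3b037, 34cbcef, 4827ac7, 4b541ec, 6a33cce, 7572a0f, 7ac8691, 7df7dbc, 867866e, 898dd4b, a385151, b4ccf58, b7ee6c0, c623b7a, c993d7b, ef5ad03}.
7572a0f is in that set, so it is an ancestor of 7df7dbc.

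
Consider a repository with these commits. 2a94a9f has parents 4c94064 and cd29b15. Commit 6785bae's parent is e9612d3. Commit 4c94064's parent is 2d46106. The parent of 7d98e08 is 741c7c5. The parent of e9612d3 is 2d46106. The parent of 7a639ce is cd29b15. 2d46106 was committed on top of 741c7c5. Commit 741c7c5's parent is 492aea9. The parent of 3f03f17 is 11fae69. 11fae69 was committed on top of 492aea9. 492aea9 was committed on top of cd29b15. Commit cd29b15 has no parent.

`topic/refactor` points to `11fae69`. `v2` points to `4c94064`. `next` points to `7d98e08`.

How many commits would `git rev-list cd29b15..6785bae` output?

5

Reachable from 6785bae: {2d46106, 492aea9, 6785bae, 741c7c5, cd29b15, e9612d3}.
Reachable from cd29b15: {cd29b15}.
In 6785bae's history but not cd29b15's: {2d46106, 492aea9, 6785bae, 741c7c5, e9612d3} — 5 commits.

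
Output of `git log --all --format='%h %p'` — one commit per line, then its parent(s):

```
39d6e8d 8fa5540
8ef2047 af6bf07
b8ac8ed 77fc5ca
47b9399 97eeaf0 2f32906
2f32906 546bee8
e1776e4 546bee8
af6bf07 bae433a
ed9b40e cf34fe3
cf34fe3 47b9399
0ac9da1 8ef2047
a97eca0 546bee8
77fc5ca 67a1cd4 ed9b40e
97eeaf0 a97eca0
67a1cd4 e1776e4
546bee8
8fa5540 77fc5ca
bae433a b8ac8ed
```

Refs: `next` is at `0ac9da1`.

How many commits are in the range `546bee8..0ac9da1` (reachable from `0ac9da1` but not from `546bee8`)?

14

Reachable from 0ac9da1: {0ac9da1, 2f32906, 47b9399, 546bee8, 67a1cd4, 77fc5ca, 8ef2047, 97eeaf0, a97eca0, af6bf07, b8ac8ed, bae433a, cf34fe3, e1776e4, ed9b40e}.
Reachable from 546bee8: {546bee8}.
In 0ac9da1's history but not 546bee8's: {0ac9da1, 2f32906, 47b9399, 67a1cd4, 77fc5ca, 8ef2047, 97eeaf0, a97eca0, af6bf07, b8ac8ed, bae433a, cf34fe3, e1776e4, ed9b40e} — 14 commits.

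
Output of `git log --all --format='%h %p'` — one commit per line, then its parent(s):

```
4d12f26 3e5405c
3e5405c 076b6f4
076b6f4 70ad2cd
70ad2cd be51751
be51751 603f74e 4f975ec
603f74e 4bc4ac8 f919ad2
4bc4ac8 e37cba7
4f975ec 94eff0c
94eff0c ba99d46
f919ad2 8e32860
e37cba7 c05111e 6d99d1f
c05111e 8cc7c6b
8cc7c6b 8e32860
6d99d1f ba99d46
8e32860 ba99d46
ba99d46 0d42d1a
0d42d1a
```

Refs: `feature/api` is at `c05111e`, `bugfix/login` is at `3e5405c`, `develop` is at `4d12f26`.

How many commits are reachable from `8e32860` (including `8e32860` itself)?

Walking parent pointers from 8e32860: reachable set = {0d42d1a, 8e32860, ba99d46}.
That is 3 commits.

3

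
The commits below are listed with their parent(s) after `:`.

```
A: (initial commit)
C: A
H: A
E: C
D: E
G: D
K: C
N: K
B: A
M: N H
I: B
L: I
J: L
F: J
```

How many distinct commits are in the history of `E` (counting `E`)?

Walking parent pointers from E: reachable set = {A, C, E}.
That is 3 commits.

3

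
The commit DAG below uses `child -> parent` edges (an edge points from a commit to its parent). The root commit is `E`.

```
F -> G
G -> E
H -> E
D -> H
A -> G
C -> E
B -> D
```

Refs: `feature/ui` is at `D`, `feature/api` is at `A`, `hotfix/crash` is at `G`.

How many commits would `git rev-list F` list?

Walking parent pointers from F: reachable set = {E, F, G}.
That is 3 commits.

3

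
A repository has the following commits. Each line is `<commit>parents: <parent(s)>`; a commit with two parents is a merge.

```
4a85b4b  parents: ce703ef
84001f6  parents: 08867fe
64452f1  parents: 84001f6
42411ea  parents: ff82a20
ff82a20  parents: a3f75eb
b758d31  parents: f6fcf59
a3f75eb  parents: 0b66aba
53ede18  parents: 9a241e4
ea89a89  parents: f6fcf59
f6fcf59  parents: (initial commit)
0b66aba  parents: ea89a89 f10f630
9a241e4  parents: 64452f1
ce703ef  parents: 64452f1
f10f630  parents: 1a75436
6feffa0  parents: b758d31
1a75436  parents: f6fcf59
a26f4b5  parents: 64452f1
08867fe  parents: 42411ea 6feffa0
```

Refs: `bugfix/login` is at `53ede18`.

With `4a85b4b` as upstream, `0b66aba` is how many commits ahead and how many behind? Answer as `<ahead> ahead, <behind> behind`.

Reachable from 0b66aba: {0b66aba, 1a75436, ea89a89, f10f630, f6fcf59}.
Reachable from 4a85b4b: {08867fe, 0b66aba, 1a75436, 42411ea, 4a85b4b, 64452f1, 6feffa0, 84001f6, a3f75eb, b758d31, ce703ef, ea89a89, f10f630, f6fcf59, ff82a20}.
Only in 0b66aba's history (ahead): {} — 0.
Only in 4a85b4b's history (behind): {08867fe, 42411ea, 4a85b4b, 64452f1, 6feffa0, 84001f6, a3f75eb, b758d31, ce703ef, ff82a20} — 10.

0 ahead, 10 behind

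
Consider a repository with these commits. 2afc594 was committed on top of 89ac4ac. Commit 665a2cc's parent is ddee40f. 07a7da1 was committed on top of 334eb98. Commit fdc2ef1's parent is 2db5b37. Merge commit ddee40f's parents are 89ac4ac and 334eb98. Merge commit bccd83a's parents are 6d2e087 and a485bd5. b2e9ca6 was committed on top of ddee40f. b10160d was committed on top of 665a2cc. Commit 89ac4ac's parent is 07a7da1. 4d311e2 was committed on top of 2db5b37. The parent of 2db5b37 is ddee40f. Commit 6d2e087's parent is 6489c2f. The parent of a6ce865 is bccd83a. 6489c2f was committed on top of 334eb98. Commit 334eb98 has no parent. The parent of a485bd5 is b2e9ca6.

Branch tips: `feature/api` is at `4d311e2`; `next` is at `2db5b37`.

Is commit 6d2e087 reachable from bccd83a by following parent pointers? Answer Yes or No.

Ancestors of bccd83a (commits reachable by following parents): {07a7da1, 334eb98, 6489c2f, 6d2e087, 89ac4ac, a485bd5, b2e9ca6, bccd83a, ddee40f}.
6d2e087 is in that set, so it is an ancestor of bccd83a.

Yes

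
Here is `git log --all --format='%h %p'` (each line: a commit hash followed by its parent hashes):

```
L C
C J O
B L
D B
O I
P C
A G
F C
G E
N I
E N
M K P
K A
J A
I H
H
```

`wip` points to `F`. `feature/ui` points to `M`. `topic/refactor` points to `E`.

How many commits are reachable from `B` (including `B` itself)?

11

Walking parent pointers from B: reachable set = {A, B, C, E, G, H, I, J, L, N, O}.
That is 11 commits.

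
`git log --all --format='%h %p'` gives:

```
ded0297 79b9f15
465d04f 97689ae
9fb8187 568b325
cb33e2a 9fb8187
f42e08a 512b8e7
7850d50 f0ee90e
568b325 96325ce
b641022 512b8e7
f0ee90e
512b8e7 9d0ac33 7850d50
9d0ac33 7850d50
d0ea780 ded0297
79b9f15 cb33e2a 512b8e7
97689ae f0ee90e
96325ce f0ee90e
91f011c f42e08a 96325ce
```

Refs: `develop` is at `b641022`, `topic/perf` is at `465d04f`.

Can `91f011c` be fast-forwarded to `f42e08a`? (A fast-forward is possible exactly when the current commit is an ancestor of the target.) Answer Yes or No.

A fast-forward from 91f011c to f42e08a is possible iff 91f011c is an ancestor of f42e08a.
Ancestors of f42e08a: {512b8e7, 7850d50, 9d0ac33, f0ee90e, f42e08a}.
91f011c is not among them, so fast-forward is not possible.

No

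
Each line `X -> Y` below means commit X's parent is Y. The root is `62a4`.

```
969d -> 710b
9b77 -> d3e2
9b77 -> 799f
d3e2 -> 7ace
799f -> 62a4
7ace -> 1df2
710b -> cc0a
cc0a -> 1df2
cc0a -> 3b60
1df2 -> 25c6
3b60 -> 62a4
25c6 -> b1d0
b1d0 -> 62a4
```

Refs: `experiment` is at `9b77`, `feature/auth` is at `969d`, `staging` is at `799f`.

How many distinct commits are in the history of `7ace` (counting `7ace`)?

Walking parent pointers from 7ace: reachable set = {1df2, 25c6, 62a4, 7ace, b1d0}.
That is 5 commits.

5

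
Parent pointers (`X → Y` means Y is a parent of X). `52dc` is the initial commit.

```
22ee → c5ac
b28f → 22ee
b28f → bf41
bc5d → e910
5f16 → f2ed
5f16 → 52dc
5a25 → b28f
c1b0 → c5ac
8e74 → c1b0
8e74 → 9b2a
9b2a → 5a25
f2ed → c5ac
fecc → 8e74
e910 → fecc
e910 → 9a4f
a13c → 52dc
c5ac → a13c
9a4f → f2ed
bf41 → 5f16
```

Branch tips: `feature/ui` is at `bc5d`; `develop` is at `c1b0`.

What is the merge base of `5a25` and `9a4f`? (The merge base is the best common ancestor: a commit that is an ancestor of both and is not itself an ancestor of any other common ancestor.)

Ancestors of 5a25: {22ee, 52dc, 5a25, 5f16, a13c, b28f, bf41, c5ac, f2ed}.
Ancestors of 9a4f: {52dc, 9a4f, a13c, c5ac, f2ed}.
Common ancestors: {52dc, a13c, c5ac, f2ed}.
Among these, f2ed is not an ancestor of any other common ancestor — it is the merge base.

f2ed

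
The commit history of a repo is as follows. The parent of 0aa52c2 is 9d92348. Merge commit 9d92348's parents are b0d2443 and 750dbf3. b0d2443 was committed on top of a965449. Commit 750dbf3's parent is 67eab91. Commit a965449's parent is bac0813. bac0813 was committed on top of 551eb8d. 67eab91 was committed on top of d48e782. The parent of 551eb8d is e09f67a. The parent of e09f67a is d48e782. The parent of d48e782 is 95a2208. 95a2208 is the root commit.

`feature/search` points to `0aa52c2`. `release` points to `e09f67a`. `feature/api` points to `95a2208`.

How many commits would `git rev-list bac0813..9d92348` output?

Reachable from 9d92348: {551eb8d, 67eab91, 750dbf3, 95a2208, 9d92348, a965449, b0d2443, bac0813, d48e782, e09f67a}.
Reachable from bac0813: {551eb8d, 95a2208, bac0813, d48e782, e09f67a}.
In 9d92348's history but not bac0813's: {67eab91, 750dbf3, 9d92348, a965449, b0d2443} — 5 commits.

5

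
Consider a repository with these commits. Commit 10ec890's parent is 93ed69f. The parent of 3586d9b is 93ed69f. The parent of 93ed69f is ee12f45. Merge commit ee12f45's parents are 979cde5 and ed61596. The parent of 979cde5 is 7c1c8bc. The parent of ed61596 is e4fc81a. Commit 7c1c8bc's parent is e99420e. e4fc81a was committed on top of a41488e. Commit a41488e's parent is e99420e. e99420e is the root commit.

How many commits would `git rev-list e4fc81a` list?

Walking parent pointers from e4fc81a: reachable set = {a41488e, e4fc81a, e99420e}.
That is 3 commits.

3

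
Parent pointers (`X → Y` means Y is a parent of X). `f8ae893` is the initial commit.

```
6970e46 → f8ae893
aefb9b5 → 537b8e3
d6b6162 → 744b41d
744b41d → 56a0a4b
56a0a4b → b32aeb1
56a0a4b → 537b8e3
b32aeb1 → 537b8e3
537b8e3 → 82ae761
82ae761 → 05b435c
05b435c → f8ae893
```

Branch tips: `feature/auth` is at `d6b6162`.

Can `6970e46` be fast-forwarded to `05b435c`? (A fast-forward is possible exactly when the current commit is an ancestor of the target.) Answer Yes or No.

No

A fast-forward from 6970e46 to 05b435c is possible iff 6970e46 is an ancestor of 05b435c.
Ancestors of 05b435c: {05b435c, f8ae893}.
6970e46 is not among them, so fast-forward is not possible.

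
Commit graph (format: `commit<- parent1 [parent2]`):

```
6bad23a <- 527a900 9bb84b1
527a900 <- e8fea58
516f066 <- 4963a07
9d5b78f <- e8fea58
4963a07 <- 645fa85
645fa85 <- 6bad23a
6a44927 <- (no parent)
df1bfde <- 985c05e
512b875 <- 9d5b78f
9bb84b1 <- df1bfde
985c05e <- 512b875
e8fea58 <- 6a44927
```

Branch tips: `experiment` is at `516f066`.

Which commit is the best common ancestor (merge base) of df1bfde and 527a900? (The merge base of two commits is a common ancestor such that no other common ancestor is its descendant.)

Ancestors of df1bfde: {512b875, 6a44927, 985c05e, 9d5b78f, df1bfde, e8fea58}.
Ancestors of 527a900: {527a900, 6a44927, e8fea58}.
Common ancestors: {6a44927, e8fea58}.
Among these, e8fea58 is not an ancestor of any other common ancestor — it is the merge base.

e8fea58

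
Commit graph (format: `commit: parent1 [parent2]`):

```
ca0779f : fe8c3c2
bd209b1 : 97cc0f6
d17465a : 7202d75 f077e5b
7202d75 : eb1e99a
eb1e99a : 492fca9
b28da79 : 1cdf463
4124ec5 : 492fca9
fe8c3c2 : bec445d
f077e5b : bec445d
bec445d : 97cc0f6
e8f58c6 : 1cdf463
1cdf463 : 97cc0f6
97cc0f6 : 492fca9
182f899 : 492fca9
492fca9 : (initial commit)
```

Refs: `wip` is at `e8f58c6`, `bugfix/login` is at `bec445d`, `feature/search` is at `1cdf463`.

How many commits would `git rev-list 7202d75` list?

Walking parent pointers from 7202d75: reachable set = {492fca9, 7202d75, eb1e99a}.
That is 3 commits.

3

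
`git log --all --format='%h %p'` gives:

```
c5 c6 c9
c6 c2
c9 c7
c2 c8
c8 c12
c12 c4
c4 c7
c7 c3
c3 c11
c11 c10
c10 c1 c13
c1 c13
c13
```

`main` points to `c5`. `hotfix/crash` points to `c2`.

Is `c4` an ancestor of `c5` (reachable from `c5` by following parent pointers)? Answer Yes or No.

Ancestors of c5 (commits reachable by following parents): {c1, c10, c11, c12, c13, c2, c3, c4, c5, c6, c7, c8, c9}.
c4 is in that set, so it is an ancestor of c5.

Yes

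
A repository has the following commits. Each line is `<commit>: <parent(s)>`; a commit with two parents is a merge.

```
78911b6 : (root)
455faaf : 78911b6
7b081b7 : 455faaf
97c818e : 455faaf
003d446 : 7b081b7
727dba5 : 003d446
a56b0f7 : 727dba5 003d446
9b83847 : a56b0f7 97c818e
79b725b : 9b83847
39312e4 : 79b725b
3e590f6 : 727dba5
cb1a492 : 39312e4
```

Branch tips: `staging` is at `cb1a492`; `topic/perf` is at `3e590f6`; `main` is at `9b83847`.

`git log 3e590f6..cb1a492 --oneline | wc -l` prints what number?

6

Reachable from cb1a492: {003d446, 39312e4, 455faaf, 727dba5, 78911b6, 79b725b, 7b081b7, 97c818e, 9b83847, a56b0f7, cb1a492}.
Reachable from 3e590f6: {003d446, 3e590f6, 455faaf, 727dba5, 78911b6, 7b081b7}.
In cb1a492's history but not 3e590f6's: {39312e4, 79b725b, 97c818e, 9b83847, a56b0f7, cb1a492} — 6 commits.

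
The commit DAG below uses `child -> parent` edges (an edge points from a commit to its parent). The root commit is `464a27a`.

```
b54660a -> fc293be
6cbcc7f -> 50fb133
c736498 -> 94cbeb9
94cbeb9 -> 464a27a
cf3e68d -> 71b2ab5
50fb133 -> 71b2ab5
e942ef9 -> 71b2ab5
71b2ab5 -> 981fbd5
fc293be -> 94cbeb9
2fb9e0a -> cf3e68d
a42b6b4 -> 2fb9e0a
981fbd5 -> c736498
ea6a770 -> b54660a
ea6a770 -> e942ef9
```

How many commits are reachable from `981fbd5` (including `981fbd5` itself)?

Walking parent pointers from 981fbd5: reachable set = {464a27a, 94cbeb9, 981fbd5, c736498}.
That is 4 commits.

4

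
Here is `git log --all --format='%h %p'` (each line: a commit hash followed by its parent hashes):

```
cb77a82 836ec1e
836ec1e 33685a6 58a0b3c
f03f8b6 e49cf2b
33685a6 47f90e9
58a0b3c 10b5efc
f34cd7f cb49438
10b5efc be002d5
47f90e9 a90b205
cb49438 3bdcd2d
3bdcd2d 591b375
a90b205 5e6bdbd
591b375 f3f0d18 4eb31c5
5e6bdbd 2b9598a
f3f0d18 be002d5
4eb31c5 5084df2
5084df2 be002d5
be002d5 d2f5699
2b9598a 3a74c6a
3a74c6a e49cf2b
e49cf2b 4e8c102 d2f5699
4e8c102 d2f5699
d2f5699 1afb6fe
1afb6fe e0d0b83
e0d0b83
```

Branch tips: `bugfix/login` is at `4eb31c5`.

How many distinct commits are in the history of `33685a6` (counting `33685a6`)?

Walking parent pointers from 33685a6: reachable set = {1afb6fe, 2b9598a, 33685a6, 3a74c6a, 47f90e9, 4e8c102, 5e6bdbd, a90b205, d2f5699, e0d0b83, e49cf2b}.
That is 11 commits.

11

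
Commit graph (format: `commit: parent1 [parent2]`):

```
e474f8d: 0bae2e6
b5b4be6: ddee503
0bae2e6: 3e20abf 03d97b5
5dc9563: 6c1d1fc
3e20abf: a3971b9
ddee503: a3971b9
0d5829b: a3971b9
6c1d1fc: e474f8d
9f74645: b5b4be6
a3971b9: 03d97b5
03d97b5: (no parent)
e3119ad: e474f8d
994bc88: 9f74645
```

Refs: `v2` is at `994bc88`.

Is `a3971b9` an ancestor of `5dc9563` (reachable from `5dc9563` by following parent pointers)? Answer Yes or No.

Ancestors of 5dc9563 (commits reachable by following parents): {03d97b5, 0bae2e6, 3e20abf, 5dc9563, 6c1d1fc, a3971b9, e474f8d}.
a3971b9 is in that set, so it is an ancestor of 5dc9563.

Yes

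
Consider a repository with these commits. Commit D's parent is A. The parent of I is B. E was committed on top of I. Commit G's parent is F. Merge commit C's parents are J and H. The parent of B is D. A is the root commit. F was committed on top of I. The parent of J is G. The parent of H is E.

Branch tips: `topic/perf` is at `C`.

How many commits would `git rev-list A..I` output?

3

Reachable from I: {A, B, D, I}.
Reachable from A: {A}.
In I's history but not A's: {B, D, I} — 3 commits.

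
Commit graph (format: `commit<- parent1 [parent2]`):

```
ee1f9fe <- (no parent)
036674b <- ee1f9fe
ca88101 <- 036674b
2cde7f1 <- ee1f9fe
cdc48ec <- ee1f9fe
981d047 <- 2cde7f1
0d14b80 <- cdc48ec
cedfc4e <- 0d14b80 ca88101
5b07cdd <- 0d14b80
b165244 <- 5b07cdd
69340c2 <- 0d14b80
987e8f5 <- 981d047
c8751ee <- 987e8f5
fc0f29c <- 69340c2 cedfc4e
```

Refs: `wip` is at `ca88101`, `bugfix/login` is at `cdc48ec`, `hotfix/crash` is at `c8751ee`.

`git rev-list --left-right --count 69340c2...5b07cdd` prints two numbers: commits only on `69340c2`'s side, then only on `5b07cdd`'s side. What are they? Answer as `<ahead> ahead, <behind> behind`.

1 ahead, 1 behind

Reachable from 69340c2: {0d14b80, 69340c2, cdc48ec, ee1f9fe}.
Reachable from 5b07cdd: {0d14b80, 5b07cdd, cdc48ec, ee1f9fe}.
Only in 69340c2's history (ahead): {69340c2} — 1.
Only in 5b07cdd's history (behind): {5b07cdd} — 1.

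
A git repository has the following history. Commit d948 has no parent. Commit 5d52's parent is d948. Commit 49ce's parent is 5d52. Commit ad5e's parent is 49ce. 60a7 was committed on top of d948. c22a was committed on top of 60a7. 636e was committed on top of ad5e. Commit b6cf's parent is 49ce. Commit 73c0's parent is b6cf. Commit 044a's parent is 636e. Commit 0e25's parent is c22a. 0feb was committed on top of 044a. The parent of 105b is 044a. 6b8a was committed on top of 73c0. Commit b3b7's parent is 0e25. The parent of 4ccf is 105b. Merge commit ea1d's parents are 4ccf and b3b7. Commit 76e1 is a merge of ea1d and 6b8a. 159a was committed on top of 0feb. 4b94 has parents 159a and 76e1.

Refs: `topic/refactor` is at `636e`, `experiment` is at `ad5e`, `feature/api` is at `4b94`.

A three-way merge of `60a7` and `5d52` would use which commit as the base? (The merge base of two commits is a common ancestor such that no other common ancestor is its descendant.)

d948

Ancestors of 60a7: {60a7, d948}.
Ancestors of 5d52: {5d52, d948}.
Common ancestors: {d948}.
The only common ancestor is d948, so it is the merge base.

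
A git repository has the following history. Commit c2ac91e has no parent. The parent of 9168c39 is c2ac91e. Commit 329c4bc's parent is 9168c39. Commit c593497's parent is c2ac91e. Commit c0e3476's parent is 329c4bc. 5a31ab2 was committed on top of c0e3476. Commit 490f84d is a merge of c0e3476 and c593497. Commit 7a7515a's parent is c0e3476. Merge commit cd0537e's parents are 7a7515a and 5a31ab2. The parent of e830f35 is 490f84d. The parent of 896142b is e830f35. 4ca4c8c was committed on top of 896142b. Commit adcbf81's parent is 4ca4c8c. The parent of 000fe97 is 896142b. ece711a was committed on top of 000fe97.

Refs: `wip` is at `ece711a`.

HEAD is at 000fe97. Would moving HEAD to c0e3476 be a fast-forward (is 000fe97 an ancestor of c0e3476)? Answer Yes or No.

A fast-forward from 000fe97 to c0e3476 is possible iff 000fe97 is an ancestor of c0e3476.
Ancestors of c0e3476: {329c4bc, 9168c39, c0e3476, c2ac91e}.
000fe97 is not among them, so fast-forward is not possible.

No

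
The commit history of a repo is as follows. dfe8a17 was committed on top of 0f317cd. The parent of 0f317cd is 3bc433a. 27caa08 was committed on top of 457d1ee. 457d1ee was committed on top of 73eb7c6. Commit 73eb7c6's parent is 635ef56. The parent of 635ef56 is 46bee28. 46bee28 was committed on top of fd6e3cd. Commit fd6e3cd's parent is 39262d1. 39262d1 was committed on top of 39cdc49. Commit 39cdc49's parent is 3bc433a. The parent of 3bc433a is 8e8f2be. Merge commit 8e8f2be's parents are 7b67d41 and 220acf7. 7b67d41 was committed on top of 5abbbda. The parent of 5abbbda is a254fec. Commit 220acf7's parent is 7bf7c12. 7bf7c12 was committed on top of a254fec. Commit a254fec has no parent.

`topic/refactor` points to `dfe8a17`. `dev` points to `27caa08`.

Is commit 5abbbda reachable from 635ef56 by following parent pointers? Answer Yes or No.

Yes

Ancestors of 635ef56 (commits reachable by following parents): {220acf7, 39262d1, 39cdc49, 3bc433a, 46bee28, 5abbbda, 635ef56, 7b67d41, 7bf7c12, 8e8f2be, a254fec, fd6e3cd}.
5abbbda is in that set, so it is an ancestor of 635ef56.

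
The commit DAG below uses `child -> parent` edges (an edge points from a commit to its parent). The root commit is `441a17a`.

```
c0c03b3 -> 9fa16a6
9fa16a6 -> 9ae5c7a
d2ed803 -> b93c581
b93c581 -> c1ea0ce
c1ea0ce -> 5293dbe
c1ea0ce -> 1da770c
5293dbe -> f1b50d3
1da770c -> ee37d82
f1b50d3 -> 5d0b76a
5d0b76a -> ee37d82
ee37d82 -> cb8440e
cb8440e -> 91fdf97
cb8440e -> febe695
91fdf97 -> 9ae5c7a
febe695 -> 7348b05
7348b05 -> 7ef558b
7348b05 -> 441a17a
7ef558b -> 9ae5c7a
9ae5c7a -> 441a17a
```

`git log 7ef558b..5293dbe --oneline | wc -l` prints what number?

8

Reachable from 5293dbe: {441a17a, 5293dbe, 5d0b76a, 7348b05, 7ef558b, 91fdf97, 9ae5c7a, cb8440e, ee37d82, f1b50d3, febe695}.
Reachable from 7ef558b: {441a17a, 7ef558b, 9ae5c7a}.
In 5293dbe's history but not 7ef558b's: {5293dbe, 5d0b76a, 7348b05, 91fdf97, cb8440e, ee37d82, f1b50d3, febe695} — 8 commits.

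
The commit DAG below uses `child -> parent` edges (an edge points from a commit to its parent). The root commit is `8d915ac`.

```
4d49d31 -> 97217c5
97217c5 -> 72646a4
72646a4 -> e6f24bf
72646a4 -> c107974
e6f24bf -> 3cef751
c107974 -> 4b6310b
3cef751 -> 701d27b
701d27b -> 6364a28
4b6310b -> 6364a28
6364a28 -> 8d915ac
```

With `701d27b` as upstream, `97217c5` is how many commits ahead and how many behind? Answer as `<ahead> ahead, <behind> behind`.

6 ahead, 0 behind

Reachable from 97217c5: {3cef751, 4b6310b, 6364a28, 701d27b, 72646a4, 8d915ac, 97217c5, c107974, e6f24bf}.
Reachable from 701d27b: {6364a28, 701d27b, 8d915ac}.
Only in 97217c5's history (ahead): {3cef751, 4b6310b, 72646a4, 97217c5, c107974, e6f24bf} — 6.
Only in 701d27b's history (behind): {} — 0.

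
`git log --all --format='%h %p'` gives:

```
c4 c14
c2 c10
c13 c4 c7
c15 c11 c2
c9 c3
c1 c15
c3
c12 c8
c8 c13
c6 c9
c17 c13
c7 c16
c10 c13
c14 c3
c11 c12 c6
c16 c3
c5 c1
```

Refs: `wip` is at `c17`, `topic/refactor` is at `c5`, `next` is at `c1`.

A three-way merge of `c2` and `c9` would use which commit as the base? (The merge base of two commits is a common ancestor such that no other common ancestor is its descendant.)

Ancestors of c2: {c10, c13, c14, c16, c2, c3, c4, c7}.
Ancestors of c9: {c3, c9}.
Common ancestors: {c3}.
The only common ancestor is c3, so it is the merge base.

c3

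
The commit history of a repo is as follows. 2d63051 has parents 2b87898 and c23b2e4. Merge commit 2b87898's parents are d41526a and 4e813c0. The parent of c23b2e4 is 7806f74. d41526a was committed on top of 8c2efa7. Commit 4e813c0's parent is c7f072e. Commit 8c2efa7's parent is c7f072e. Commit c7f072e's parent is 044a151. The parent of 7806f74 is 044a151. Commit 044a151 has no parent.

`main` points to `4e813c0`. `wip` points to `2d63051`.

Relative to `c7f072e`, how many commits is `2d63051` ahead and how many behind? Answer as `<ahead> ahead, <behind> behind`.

Reachable from 2d63051: {044a151, 2b87898, 2d63051, 4e813c0, 7806f74, 8c2efa7, c23b2e4, c7f072e, d41526a}.
Reachable from c7f072e: {044a151, c7f072e}.
Only in 2d63051's history (ahead): {2b87898, 2d63051, 4e813c0, 7806f74, 8c2efa7, c23b2e4, d41526a} — 7.
Only in c7f072e's history (behind): {} — 0.

7 ahead, 0 behind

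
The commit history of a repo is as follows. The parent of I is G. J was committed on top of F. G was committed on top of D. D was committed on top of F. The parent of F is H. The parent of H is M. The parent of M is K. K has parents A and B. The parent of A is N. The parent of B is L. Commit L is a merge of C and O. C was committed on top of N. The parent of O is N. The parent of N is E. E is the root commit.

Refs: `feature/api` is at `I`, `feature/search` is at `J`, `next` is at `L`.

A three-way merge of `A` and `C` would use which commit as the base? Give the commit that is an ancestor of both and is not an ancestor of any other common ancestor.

N

Ancestors of A: {A, E, N}.
Ancestors of C: {C, E, N}.
Common ancestors: {E, N}.
Among these, N is not an ancestor of any other common ancestor — it is the merge base.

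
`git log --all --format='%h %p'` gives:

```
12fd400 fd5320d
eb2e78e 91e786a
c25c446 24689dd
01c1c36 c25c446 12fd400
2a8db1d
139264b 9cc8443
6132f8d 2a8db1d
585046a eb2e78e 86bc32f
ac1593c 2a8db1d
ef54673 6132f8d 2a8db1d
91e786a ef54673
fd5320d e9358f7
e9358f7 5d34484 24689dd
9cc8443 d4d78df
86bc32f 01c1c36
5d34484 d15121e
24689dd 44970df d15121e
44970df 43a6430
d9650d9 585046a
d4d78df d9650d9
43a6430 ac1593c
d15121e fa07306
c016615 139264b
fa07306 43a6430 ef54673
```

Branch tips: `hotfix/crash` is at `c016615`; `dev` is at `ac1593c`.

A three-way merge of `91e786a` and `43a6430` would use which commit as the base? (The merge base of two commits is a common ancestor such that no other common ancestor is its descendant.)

Ancestors of 91e786a: {2a8db1d, 6132f8d, 91e786a, ef54673}.
Ancestors of 43a6430: {2a8db1d, 43a6430, ac1593c}.
Common ancestors: {2a8db1d}.
The only common ancestor is 2a8db1d, so it is the merge base.

2a8db1d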